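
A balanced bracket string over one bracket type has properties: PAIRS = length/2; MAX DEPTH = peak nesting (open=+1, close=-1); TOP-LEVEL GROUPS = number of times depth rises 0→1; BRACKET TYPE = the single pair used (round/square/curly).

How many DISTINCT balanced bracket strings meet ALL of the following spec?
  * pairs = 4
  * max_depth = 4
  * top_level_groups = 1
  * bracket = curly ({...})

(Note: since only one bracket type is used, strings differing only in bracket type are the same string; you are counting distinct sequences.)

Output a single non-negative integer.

Spec: pairs=4 depth=4 groups=1
Count(depth <= 4) = 5
Count(depth <= 3) = 4
Count(depth == 4) = 5 - 4 = 1

Answer: 1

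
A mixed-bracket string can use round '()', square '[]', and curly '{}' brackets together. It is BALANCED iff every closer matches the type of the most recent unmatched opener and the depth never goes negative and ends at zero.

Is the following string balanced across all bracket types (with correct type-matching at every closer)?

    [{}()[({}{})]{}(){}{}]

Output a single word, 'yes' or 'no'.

pos 0: push '['; stack = [
pos 1: push '{'; stack = [{
pos 2: '}' matches '{'; pop; stack = [
pos 3: push '('; stack = [(
pos 4: ')' matches '('; pop; stack = [
pos 5: push '['; stack = [[
pos 6: push '('; stack = [[(
pos 7: push '{'; stack = [[({
pos 8: '}' matches '{'; pop; stack = [[(
pos 9: push '{'; stack = [[({
pos 10: '}' matches '{'; pop; stack = [[(
pos 11: ')' matches '('; pop; stack = [[
pos 12: ']' matches '['; pop; stack = [
pos 13: push '{'; stack = [{
pos 14: '}' matches '{'; pop; stack = [
pos 15: push '('; stack = [(
pos 16: ')' matches '('; pop; stack = [
pos 17: push '{'; stack = [{
pos 18: '}' matches '{'; pop; stack = [
pos 19: push '{'; stack = [{
pos 20: '}' matches '{'; pop; stack = [
pos 21: ']' matches '['; pop; stack = (empty)
end: stack empty → VALID
Verdict: properly nested → yes

Answer: yes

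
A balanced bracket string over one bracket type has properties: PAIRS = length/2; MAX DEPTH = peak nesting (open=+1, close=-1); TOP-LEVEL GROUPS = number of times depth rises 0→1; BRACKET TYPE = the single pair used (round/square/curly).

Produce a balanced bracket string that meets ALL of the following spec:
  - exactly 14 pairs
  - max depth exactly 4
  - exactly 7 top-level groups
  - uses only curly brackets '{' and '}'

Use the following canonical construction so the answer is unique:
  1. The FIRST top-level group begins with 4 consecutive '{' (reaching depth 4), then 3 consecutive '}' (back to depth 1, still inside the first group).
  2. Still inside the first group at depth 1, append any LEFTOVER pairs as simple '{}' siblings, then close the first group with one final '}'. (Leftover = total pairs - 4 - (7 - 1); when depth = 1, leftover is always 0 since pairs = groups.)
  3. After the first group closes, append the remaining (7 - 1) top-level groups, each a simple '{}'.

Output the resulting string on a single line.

Answer: {{{{}}}{}{}{}{}}{}{}{}{}{}{}

Derivation:
Spec: pairs=14 depth=4 groups=7
Leftover pairs = 14 - 4 - (7-1) = 4
First group: deep chain of depth 4 + 4 sibling pairs
Remaining 6 groups: simple '{}' each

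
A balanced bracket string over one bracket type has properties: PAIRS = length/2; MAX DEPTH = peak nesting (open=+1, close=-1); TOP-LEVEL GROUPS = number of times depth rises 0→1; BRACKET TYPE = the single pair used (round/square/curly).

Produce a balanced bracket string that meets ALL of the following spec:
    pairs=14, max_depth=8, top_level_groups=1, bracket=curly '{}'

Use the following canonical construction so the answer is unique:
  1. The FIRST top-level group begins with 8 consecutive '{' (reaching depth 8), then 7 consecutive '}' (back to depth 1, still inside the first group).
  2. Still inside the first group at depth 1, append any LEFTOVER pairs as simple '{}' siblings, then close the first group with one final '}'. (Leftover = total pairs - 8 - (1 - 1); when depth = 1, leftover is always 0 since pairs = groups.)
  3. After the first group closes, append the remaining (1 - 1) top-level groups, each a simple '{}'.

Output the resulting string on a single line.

Answer: {{{{{{{{}}}}}}}{}{}{}{}{}{}}

Derivation:
Spec: pairs=14 depth=8 groups=1
Leftover pairs = 14 - 8 - (1-1) = 6
First group: deep chain of depth 8 + 6 sibling pairs
Remaining 0 groups: simple '{}' each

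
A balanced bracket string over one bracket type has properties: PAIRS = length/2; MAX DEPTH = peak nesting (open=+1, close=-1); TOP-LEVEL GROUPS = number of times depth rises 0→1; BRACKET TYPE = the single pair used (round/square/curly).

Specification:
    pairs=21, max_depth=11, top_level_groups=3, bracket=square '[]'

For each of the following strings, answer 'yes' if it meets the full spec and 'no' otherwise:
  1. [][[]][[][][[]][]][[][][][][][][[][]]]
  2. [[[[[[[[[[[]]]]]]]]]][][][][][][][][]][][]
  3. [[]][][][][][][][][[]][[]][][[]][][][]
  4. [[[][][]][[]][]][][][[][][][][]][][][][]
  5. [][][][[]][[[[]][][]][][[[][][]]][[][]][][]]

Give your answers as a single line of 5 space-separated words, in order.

Answer: no yes no no no

Derivation:
String 1 '[][[]][[][][[]][]][[][][][][][][[][]]]': depth seq [1 0 1 2 1 0 1 2 1 2 1 2 3 2 1 2 1 0 1 2 1 2 1 2 1 2 1 2 1 2 1 2 3 2 3 2 1 0]
  -> pairs=19 depth=3 groups=4 -> no
String 2 '[[[[[[[[[[[]]]]]]]]]][][][][][][][][]][][]': depth seq [1 2 3 4 5 6 7 8 9 10 11 10 9 8 7 6 5 4 3 2 1 2 1 2 1 2 1 2 1 2 1 2 1 2 1 2 1 0 1 0 1 0]
  -> pairs=21 depth=11 groups=3 -> yes
String 3 '[[]][][][][][][][][[]][[]][][[]][][][]': depth seq [1 2 1 0 1 0 1 0 1 0 1 0 1 0 1 0 1 0 1 2 1 0 1 2 1 0 1 0 1 2 1 0 1 0 1 0 1 0]
  -> pairs=19 depth=2 groups=15 -> no
String 4 '[[[][][]][[]][]][][][[][][][][]][][][][]': depth seq [1 2 3 2 3 2 3 2 1 2 3 2 1 2 1 0 1 0 1 0 1 2 1 2 1 2 1 2 1 2 1 0 1 0 1 0 1 0 1 0]
  -> pairs=20 depth=3 groups=8 -> no
String 5 '[][][][[]][[[[]][][]][][[[][][]]][[][]][][]]': depth seq [1 0 1 0 1 0 1 2 1 0 1 2 3 4 3 2 3 2 3 2 1 2 1 2 3 4 3 4 3 4 3 2 1 2 3 2 3 2 1 2 1 2 1 0]
  -> pairs=22 depth=4 groups=5 -> no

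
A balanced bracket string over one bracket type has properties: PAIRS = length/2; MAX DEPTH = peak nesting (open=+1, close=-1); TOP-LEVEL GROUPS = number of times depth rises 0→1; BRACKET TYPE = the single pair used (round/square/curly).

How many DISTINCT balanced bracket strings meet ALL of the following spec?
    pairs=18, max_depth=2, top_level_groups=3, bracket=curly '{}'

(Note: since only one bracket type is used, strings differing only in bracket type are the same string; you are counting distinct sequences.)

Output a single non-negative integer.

Answer: 136

Derivation:
Spec: pairs=18 depth=2 groups=3
Count(depth <= 2) = 136
Count(depth <= 1) = 0
Count(depth == 2) = 136 - 0 = 136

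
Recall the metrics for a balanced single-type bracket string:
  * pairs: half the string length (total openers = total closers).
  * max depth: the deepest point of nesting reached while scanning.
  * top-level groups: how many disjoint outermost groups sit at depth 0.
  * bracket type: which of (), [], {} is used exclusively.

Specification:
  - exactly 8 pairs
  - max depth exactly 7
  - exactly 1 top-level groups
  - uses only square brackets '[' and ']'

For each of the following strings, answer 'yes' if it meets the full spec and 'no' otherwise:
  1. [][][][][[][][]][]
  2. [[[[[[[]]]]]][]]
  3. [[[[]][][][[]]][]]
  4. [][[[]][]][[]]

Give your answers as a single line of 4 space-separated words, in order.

Answer: no yes no no

Derivation:
String 1 '[][][][][[][][]][]': depth seq [1 0 1 0 1 0 1 0 1 2 1 2 1 2 1 0 1 0]
  -> pairs=9 depth=2 groups=6 -> no
String 2 '[[[[[[[]]]]]][]]': depth seq [1 2 3 4 5 6 7 6 5 4 3 2 1 2 1 0]
  -> pairs=8 depth=7 groups=1 -> yes
String 3 '[[[[]][][][[]]][]]': depth seq [1 2 3 4 3 2 3 2 3 2 3 4 3 2 1 2 1 0]
  -> pairs=9 depth=4 groups=1 -> no
String 4 '[][[[]][]][[]]': depth seq [1 0 1 2 3 2 1 2 1 0 1 2 1 0]
  -> pairs=7 depth=3 groups=3 -> no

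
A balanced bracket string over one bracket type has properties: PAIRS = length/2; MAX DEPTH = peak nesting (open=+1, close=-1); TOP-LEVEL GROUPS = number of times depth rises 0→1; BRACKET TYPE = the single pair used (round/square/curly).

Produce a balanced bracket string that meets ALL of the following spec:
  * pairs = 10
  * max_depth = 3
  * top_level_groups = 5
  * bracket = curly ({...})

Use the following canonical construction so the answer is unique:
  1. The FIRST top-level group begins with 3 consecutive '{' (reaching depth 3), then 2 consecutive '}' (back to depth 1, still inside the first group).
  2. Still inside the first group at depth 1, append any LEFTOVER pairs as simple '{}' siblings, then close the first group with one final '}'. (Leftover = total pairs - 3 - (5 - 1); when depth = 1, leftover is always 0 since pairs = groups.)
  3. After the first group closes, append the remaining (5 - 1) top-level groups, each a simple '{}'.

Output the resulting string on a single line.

Answer: {{{}}{}{}{}}{}{}{}{}

Derivation:
Spec: pairs=10 depth=3 groups=5
Leftover pairs = 10 - 3 - (5-1) = 3
First group: deep chain of depth 3 + 3 sibling pairs
Remaining 4 groups: simple '{}' each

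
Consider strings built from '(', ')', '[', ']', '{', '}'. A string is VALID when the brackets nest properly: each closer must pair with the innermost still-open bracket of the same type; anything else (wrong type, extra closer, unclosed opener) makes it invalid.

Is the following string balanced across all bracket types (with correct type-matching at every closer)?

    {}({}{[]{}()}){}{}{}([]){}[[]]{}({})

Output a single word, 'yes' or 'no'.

pos 0: push '{'; stack = {
pos 1: '}' matches '{'; pop; stack = (empty)
pos 2: push '('; stack = (
pos 3: push '{'; stack = ({
pos 4: '}' matches '{'; pop; stack = (
pos 5: push '{'; stack = ({
pos 6: push '['; stack = ({[
pos 7: ']' matches '['; pop; stack = ({
pos 8: push '{'; stack = ({{
pos 9: '}' matches '{'; pop; stack = ({
pos 10: push '('; stack = ({(
pos 11: ')' matches '('; pop; stack = ({
pos 12: '}' matches '{'; pop; stack = (
pos 13: ')' matches '('; pop; stack = (empty)
pos 14: push '{'; stack = {
pos 15: '}' matches '{'; pop; stack = (empty)
pos 16: push '{'; stack = {
pos 17: '}' matches '{'; pop; stack = (empty)
pos 18: push '{'; stack = {
pos 19: '}' matches '{'; pop; stack = (empty)
pos 20: push '('; stack = (
pos 21: push '['; stack = ([
pos 22: ']' matches '['; pop; stack = (
pos 23: ')' matches '('; pop; stack = (empty)
pos 24: push '{'; stack = {
pos 25: '}' matches '{'; pop; stack = (empty)
pos 26: push '['; stack = [
pos 27: push '['; stack = [[
pos 28: ']' matches '['; pop; stack = [
pos 29: ']' matches '['; pop; stack = (empty)
pos 30: push '{'; stack = {
pos 31: '}' matches '{'; pop; stack = (empty)
pos 32: push '('; stack = (
pos 33: push '{'; stack = ({
pos 34: '}' matches '{'; pop; stack = (
pos 35: ')' matches '('; pop; stack = (empty)
end: stack empty → VALID
Verdict: properly nested → yes

Answer: yes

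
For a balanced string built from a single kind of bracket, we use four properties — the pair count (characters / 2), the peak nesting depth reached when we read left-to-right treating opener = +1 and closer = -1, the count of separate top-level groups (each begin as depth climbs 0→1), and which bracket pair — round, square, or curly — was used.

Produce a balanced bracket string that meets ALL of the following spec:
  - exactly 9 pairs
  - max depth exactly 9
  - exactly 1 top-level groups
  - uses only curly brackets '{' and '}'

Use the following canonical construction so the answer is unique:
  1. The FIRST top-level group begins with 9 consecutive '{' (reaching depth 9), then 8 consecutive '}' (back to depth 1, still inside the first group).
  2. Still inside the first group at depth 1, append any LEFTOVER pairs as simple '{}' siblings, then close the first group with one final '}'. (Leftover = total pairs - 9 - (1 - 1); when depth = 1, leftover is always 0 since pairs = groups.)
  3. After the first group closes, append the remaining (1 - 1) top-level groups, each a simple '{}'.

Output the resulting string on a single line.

Answer: {{{{{{{{{}}}}}}}}}

Derivation:
Spec: pairs=9 depth=9 groups=1
Leftover pairs = 9 - 9 - (1-1) = 0
First group: deep chain of depth 9 + 0 sibling pairs
Remaining 0 groups: simple '{}' each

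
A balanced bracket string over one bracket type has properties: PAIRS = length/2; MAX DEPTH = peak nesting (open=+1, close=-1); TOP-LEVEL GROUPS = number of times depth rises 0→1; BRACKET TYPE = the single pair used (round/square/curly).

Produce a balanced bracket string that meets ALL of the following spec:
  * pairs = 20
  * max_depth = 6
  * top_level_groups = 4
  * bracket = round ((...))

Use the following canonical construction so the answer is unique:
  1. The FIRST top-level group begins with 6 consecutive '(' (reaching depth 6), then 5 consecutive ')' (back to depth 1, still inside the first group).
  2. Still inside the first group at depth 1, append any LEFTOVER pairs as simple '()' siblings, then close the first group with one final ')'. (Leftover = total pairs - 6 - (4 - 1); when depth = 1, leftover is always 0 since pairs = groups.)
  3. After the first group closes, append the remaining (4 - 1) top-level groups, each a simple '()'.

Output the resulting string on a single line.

Answer: (((((()))))()()()()()()()()()()())()()()

Derivation:
Spec: pairs=20 depth=6 groups=4
Leftover pairs = 20 - 6 - (4-1) = 11
First group: deep chain of depth 6 + 11 sibling pairs
Remaining 3 groups: simple '()' each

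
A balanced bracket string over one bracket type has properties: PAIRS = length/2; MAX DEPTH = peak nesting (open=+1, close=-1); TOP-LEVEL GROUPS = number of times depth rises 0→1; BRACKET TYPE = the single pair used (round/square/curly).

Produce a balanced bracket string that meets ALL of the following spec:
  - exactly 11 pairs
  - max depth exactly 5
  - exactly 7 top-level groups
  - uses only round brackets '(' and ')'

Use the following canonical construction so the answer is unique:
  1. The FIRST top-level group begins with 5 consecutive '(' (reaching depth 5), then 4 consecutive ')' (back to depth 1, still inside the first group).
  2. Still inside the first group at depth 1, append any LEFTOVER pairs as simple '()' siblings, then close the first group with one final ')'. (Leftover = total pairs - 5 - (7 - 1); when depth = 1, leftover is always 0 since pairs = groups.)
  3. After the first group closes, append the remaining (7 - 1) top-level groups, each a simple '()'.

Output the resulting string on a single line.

Spec: pairs=11 depth=5 groups=7
Leftover pairs = 11 - 5 - (7-1) = 0
First group: deep chain of depth 5 + 0 sibling pairs
Remaining 6 groups: simple '()' each

Answer: ((((()))))()()()()()()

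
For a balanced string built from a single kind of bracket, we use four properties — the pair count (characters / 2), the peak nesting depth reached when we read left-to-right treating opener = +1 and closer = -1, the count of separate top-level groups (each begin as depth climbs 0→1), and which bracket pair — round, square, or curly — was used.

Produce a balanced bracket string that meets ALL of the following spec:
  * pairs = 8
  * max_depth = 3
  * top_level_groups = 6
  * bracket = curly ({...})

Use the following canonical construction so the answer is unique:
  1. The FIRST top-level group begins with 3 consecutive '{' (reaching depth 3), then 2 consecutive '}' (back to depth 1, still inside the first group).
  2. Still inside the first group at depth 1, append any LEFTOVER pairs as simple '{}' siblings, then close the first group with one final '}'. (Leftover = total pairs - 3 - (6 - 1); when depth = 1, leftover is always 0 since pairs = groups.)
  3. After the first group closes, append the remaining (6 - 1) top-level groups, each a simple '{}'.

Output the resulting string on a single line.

Answer: {{{}}}{}{}{}{}{}

Derivation:
Spec: pairs=8 depth=3 groups=6
Leftover pairs = 8 - 3 - (6-1) = 0
First group: deep chain of depth 3 + 0 sibling pairs
Remaining 5 groups: simple '{}' each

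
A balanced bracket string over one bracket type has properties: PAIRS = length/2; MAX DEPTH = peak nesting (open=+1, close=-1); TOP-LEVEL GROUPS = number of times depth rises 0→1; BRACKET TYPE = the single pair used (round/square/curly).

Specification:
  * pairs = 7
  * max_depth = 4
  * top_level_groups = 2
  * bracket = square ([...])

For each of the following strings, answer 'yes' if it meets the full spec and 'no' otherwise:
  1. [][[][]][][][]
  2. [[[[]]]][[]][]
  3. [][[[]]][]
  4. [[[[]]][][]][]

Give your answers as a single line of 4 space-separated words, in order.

Answer: no no no yes

Derivation:
String 1 '[][[][]][][][]': depth seq [1 0 1 2 1 2 1 0 1 0 1 0 1 0]
  -> pairs=7 depth=2 groups=5 -> no
String 2 '[[[[]]]][[]][]': depth seq [1 2 3 4 3 2 1 0 1 2 1 0 1 0]
  -> pairs=7 depth=4 groups=3 -> no
String 3 '[][[[]]][]': depth seq [1 0 1 2 3 2 1 0 1 0]
  -> pairs=5 depth=3 groups=3 -> no
String 4 '[[[[]]][][]][]': depth seq [1 2 3 4 3 2 1 2 1 2 1 0 1 0]
  -> pairs=7 depth=4 groups=2 -> yes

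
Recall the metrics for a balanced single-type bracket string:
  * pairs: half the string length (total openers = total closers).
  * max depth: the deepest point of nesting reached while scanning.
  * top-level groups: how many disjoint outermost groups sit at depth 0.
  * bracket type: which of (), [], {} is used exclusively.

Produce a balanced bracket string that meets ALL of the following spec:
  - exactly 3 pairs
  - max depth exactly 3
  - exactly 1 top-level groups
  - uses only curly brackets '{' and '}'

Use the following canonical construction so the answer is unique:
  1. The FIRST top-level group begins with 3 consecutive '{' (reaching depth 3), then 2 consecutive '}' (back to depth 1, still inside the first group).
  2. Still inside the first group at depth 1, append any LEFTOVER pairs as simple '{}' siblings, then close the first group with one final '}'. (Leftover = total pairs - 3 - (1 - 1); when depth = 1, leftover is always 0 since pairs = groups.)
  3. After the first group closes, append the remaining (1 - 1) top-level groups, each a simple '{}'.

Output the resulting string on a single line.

Answer: {{{}}}

Derivation:
Spec: pairs=3 depth=3 groups=1
Leftover pairs = 3 - 3 - (1-1) = 0
First group: deep chain of depth 3 + 0 sibling pairs
Remaining 0 groups: simple '{}' each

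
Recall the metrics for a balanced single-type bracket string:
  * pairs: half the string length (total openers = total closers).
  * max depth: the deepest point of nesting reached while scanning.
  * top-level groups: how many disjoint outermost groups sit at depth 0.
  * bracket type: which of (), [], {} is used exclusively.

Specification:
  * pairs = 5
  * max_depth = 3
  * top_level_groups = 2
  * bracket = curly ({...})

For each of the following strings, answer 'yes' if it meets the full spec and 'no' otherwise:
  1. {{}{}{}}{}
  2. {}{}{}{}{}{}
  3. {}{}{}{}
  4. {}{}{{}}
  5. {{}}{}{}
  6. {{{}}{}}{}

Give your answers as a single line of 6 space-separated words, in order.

String 1 '{{}{}{}}{}': depth seq [1 2 1 2 1 2 1 0 1 0]
  -> pairs=5 depth=2 groups=2 -> no
String 2 '{}{}{}{}{}{}': depth seq [1 0 1 0 1 0 1 0 1 0 1 0]
  -> pairs=6 depth=1 groups=6 -> no
String 3 '{}{}{}{}': depth seq [1 0 1 0 1 0 1 0]
  -> pairs=4 depth=1 groups=4 -> no
String 4 '{}{}{{}}': depth seq [1 0 1 0 1 2 1 0]
  -> pairs=4 depth=2 groups=3 -> no
String 5 '{{}}{}{}': depth seq [1 2 1 0 1 0 1 0]
  -> pairs=4 depth=2 groups=3 -> no
String 6 '{{{}}{}}{}': depth seq [1 2 3 2 1 2 1 0 1 0]
  -> pairs=5 depth=3 groups=2 -> yes

Answer: no no no no no yes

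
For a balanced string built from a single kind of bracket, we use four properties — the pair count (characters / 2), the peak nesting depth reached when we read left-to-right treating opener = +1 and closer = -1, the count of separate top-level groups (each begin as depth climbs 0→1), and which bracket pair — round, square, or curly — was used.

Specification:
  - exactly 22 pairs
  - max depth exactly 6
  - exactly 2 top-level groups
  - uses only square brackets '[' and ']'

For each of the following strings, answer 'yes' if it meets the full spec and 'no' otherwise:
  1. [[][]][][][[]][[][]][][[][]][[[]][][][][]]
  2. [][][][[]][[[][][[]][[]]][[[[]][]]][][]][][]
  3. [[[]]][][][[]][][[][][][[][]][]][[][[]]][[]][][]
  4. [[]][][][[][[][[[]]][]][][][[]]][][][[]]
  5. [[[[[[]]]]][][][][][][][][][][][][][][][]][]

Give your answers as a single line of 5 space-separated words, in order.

Answer: no no no no yes

Derivation:
String 1 '[[][]][][][[]][[][]][][[][]][[[]][][][][]]': depth seq [1 2 1 2 1 0 1 0 1 0 1 2 1 0 1 2 1 2 1 0 1 0 1 2 1 2 1 0 1 2 3 2 1 2 1 2 1 2 1 2 1 0]
  -> pairs=21 depth=3 groups=8 -> no
String 2 '[][][][[]][[[][][[]][[]]][[[[]][]]][][]][][]': depth seq [1 0 1 0 1 0 1 2 1 0 1 2 3 2 3 2 3 4 3 2 3 4 3 2 1 2 3 4 5 4 3 4 3 2 1 2 1 2 1 0 1 0 1 0]
  -> pairs=22 depth=5 groups=7 -> no
String 3 '[[[]]][][][[]][][[][][][[][]][]][[][[]]][[]][][]': depth seq [1 2 3 2 1 0 1 0 1 0 1 2 1 0 1 0 1 2 1 2 1 2 1 2 3 2 3 2 1 2 1 0 1 2 1 2 3 2 1 0 1 2 1 0 1 0 1 0]
  -> pairs=24 depth=3 groups=10 -> no
String 4 '[[]][][][[][[][[[]]][]][][][[]]][][][[]]': depth seq [1 2 1 0 1 0 1 0 1 2 1 2 3 2 3 4 5 4 3 2 3 2 1 2 1 2 1 2 3 2 1 0 1 0 1 0 1 2 1 0]
  -> pairs=20 depth=5 groups=7 -> no
String 5 '[[[[[[]]]]][][][][][][][][][][][][][][][]][]': depth seq [1 2 3 4 5 6 5 4 3 2 1 2 1 2 1 2 1 2 1 2 1 2 1 2 1 2 1 2 1 2 1 2 1 2 1 2 1 2 1 2 1 0 1 0]
  -> pairs=22 depth=6 groups=2 -> yes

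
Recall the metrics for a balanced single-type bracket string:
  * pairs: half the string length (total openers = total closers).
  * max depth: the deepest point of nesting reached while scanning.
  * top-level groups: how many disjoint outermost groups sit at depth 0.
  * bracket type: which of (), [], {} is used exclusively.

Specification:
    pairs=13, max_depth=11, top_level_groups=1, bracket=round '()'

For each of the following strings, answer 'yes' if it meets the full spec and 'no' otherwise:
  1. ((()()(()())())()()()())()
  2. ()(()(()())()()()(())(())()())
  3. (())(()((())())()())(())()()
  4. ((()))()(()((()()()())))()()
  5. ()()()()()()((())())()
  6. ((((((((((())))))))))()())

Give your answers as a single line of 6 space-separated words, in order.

String 1 '((()()(()())())()()()())()': depth seq [1 2 3 2 3 2 3 4 3 4 3 2 3 2 1 2 1 2 1 2 1 2 1 0 1 0]
  -> pairs=13 depth=4 groups=2 -> no
String 2 '()(()(()())()()()(())(())()())': depth seq [1 0 1 2 1 2 3 2 3 2 1 2 1 2 1 2 1 2 3 2 1 2 3 2 1 2 1 2 1 0]
  -> pairs=15 depth=3 groups=2 -> no
String 3 '(())(()((())())()())(())()()': depth seq [1 2 1 0 1 2 1 2 3 4 3 2 3 2 1 2 1 2 1 0 1 2 1 0 1 0 1 0]
  -> pairs=14 depth=4 groups=5 -> no
String 4 '((()))()(()((()()()())))()()': depth seq [1 2 3 2 1 0 1 0 1 2 1 2 3 4 3 4 3 4 3 4 3 2 1 0 1 0 1 0]
  -> pairs=14 depth=4 groups=5 -> no
String 5 '()()()()()()((())())()': depth seq [1 0 1 0 1 0 1 0 1 0 1 0 1 2 3 2 1 2 1 0 1 0]
  -> pairs=11 depth=3 groups=8 -> no
String 6 '((((((((((())))))))))()())': depth seq [1 2 3 4 5 6 7 8 9 10 11 10 9 8 7 6 5 4 3 2 1 2 1 2 1 0]
  -> pairs=13 depth=11 groups=1 -> yes

Answer: no no no no no yes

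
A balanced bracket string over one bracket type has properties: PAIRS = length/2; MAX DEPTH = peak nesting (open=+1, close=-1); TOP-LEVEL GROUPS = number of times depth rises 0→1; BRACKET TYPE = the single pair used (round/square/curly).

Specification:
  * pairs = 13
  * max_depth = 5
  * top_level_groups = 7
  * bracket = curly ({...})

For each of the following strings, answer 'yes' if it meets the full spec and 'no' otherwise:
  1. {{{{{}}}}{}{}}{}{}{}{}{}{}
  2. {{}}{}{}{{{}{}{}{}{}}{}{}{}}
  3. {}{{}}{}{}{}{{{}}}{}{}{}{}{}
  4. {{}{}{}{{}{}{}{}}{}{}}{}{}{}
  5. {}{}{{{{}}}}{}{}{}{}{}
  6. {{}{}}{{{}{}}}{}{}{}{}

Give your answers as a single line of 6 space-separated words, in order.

String 1 '{{{{{}}}}{}{}}{}{}{}{}{}{}': depth seq [1 2 3 4 5 4 3 2 1 2 1 2 1 0 1 0 1 0 1 0 1 0 1 0 1 0]
  -> pairs=13 depth=5 groups=7 -> yes
String 2 '{{}}{}{}{{{}{}{}{}{}}{}{}{}}': depth seq [1 2 1 0 1 0 1 0 1 2 3 2 3 2 3 2 3 2 3 2 1 2 1 2 1 2 1 0]
  -> pairs=14 depth=3 groups=4 -> no
String 3 '{}{{}}{}{}{}{{{}}}{}{}{}{}{}': depth seq [1 0 1 2 1 0 1 0 1 0 1 0 1 2 3 2 1 0 1 0 1 0 1 0 1 0 1 0]
  -> pairs=14 depth=3 groups=11 -> no
String 4 '{{}{}{}{{}{}{}{}}{}{}}{}{}{}': depth seq [1 2 1 2 1 2 1 2 3 2 3 2 3 2 3 2 1 2 1 2 1 0 1 0 1 0 1 0]
  -> pairs=14 depth=3 groups=4 -> no
String 5 '{}{}{{{{}}}}{}{}{}{}{}': depth seq [1 0 1 0 1 2 3 4 3 2 1 0 1 0 1 0 1 0 1 0 1 0]
  -> pairs=11 depth=4 groups=8 -> no
String 6 '{{}{}}{{{}{}}}{}{}{}{}': depth seq [1 2 1 2 1 0 1 2 3 2 3 2 1 0 1 0 1 0 1 0 1 0]
  -> pairs=11 depth=3 groups=6 -> no

Answer: yes no no no no no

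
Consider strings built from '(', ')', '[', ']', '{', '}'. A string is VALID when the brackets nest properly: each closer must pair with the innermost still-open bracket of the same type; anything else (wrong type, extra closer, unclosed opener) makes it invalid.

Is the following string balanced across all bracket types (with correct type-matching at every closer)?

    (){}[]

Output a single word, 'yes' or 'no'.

Answer: yes

Derivation:
pos 0: push '('; stack = (
pos 1: ')' matches '('; pop; stack = (empty)
pos 2: push '{'; stack = {
pos 3: '}' matches '{'; pop; stack = (empty)
pos 4: push '['; stack = [
pos 5: ']' matches '['; pop; stack = (empty)
end: stack empty → VALID
Verdict: properly nested → yes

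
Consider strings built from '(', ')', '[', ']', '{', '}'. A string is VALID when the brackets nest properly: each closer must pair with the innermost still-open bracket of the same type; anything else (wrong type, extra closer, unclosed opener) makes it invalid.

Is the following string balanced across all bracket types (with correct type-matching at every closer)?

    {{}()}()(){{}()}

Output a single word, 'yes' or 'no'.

pos 0: push '{'; stack = {
pos 1: push '{'; stack = {{
pos 2: '}' matches '{'; pop; stack = {
pos 3: push '('; stack = {(
pos 4: ')' matches '('; pop; stack = {
pos 5: '}' matches '{'; pop; stack = (empty)
pos 6: push '('; stack = (
pos 7: ')' matches '('; pop; stack = (empty)
pos 8: push '('; stack = (
pos 9: ')' matches '('; pop; stack = (empty)
pos 10: push '{'; stack = {
pos 11: push '{'; stack = {{
pos 12: '}' matches '{'; pop; stack = {
pos 13: push '('; stack = {(
pos 14: ')' matches '('; pop; stack = {
pos 15: '}' matches '{'; pop; stack = (empty)
end: stack empty → VALID
Verdict: properly nested → yes

Answer: yes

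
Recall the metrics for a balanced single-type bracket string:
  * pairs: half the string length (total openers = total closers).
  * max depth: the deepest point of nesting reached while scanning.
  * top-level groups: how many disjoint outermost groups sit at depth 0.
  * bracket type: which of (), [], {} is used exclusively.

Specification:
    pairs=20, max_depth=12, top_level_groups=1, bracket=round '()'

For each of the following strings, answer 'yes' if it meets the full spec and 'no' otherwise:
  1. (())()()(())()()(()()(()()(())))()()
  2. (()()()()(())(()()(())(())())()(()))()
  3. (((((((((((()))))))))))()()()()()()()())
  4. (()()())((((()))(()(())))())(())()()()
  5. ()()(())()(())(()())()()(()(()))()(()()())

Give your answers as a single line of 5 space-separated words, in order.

Answer: no no yes no no

Derivation:
String 1 '(())()()(())()()(()()(()()(())))()()': depth seq [1 2 1 0 1 0 1 0 1 2 1 0 1 0 1 0 1 2 1 2 1 2 3 2 3 2 3 4 3 2 1 0 1 0 1 0]
  -> pairs=18 depth=4 groups=9 -> no
String 2 '(()()()()(())(()()(())(())())()(()))()': depth seq [1 2 1 2 1 2 1 2 1 2 3 2 1 2 3 2 3 2 3 4 3 2 3 4 3 2 3 2 1 2 1 2 3 2 1 0 1 0]
  -> pairs=19 depth=4 groups=2 -> no
String 3 '(((((((((((()))))))))))()()()()()()()())': depth seq [1 2 3 4 5 6 7 8 9 10 11 12 11 10 9 8 7 6 5 4 3 2 1 2 1 2 1 2 1 2 1 2 1 2 1 2 1 2 1 0]
  -> pairs=20 depth=12 groups=1 -> yes
String 4 '(()()())((((()))(()(())))())(())()()()': depth seq [1 2 1 2 1 2 1 0 1 2 3 4 5 4 3 2 3 4 3 4 5 4 3 2 1 2 1 0 1 2 1 0 1 0 1 0 1 0]
  -> pairs=19 depth=5 groups=6 -> no
String 5 '()()(())()(())(()())()()(()(()))()(()()())': depth seq [1 0 1 0 1 2 1 0 1 0 1 2 1 0 1 2 1 2 1 0 1 0 1 0 1 2 1 2 3 2 1 0 1 0 1 2 1 2 1 2 1 0]
  -> pairs=21 depth=3 groups=11 -> no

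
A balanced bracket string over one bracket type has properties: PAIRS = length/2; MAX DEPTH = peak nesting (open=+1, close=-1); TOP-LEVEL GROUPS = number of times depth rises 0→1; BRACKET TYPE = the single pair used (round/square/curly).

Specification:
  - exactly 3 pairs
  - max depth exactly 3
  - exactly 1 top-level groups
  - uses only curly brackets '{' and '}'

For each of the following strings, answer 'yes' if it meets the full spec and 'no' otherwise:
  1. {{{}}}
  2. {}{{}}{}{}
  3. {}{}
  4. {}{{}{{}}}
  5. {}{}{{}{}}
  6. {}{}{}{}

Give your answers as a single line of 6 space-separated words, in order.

Answer: yes no no no no no

Derivation:
String 1 '{{{}}}': depth seq [1 2 3 2 1 0]
  -> pairs=3 depth=3 groups=1 -> yes
String 2 '{}{{}}{}{}': depth seq [1 0 1 2 1 0 1 0 1 0]
  -> pairs=5 depth=2 groups=4 -> no
String 3 '{}{}': depth seq [1 0 1 0]
  -> pairs=2 depth=1 groups=2 -> no
String 4 '{}{{}{{}}}': depth seq [1 0 1 2 1 2 3 2 1 0]
  -> pairs=5 depth=3 groups=2 -> no
String 5 '{}{}{{}{}}': depth seq [1 0 1 0 1 2 1 2 1 0]
  -> pairs=5 depth=2 groups=3 -> no
String 6 '{}{}{}{}': depth seq [1 0 1 0 1 0 1 0]
  -> pairs=4 depth=1 groups=4 -> no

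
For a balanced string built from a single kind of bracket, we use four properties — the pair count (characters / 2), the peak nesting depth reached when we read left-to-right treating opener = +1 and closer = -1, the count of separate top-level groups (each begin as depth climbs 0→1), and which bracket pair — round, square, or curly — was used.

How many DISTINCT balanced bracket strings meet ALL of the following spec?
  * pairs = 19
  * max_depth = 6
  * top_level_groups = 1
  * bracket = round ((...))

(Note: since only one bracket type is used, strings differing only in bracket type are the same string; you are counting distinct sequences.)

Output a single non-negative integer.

Answer: 108548332

Derivation:
Spec: pairs=19 depth=6 groups=1
Count(depth <= 6) = 173118414
Count(depth <= 5) = 64570082
Count(depth == 6) = 173118414 - 64570082 = 108548332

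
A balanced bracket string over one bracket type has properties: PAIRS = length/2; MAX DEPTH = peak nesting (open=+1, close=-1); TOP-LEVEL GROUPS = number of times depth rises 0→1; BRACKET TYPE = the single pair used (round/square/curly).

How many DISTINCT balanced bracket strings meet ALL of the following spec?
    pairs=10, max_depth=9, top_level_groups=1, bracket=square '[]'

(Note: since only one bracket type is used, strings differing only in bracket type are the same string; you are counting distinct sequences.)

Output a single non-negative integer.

Spec: pairs=10 depth=9 groups=1
Count(depth <= 9) = 4861
Count(depth <= 8) = 4846
Count(depth == 9) = 4861 - 4846 = 15

Answer: 15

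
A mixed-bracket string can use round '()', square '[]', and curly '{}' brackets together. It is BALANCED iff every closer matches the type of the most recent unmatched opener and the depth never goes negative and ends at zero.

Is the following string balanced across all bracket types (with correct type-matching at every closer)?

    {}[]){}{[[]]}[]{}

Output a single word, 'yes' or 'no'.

Answer: no

Derivation:
pos 0: push '{'; stack = {
pos 1: '}' matches '{'; pop; stack = (empty)
pos 2: push '['; stack = [
pos 3: ']' matches '['; pop; stack = (empty)
pos 4: saw closer ')' but stack is empty → INVALID
Verdict: unmatched closer ')' at position 4 → no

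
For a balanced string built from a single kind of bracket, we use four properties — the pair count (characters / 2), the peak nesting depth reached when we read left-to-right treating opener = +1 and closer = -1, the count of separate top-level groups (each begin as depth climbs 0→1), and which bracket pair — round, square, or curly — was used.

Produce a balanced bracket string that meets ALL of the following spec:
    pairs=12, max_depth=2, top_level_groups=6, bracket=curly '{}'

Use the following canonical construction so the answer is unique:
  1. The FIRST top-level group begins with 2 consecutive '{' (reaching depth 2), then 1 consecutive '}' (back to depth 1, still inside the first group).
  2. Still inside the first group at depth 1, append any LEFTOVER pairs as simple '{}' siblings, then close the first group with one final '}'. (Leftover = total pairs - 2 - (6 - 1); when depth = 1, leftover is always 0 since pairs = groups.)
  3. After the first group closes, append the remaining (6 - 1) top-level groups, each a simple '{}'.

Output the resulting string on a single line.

Spec: pairs=12 depth=2 groups=6
Leftover pairs = 12 - 2 - (6-1) = 5
First group: deep chain of depth 2 + 5 sibling pairs
Remaining 5 groups: simple '{}' each

Answer: {{}{}{}{}{}{}}{}{}{}{}{}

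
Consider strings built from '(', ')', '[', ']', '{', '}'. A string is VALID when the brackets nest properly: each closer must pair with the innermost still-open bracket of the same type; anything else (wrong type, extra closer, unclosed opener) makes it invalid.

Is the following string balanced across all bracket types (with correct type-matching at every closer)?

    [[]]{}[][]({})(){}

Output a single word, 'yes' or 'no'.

pos 0: push '['; stack = [
pos 1: push '['; stack = [[
pos 2: ']' matches '['; pop; stack = [
pos 3: ']' matches '['; pop; stack = (empty)
pos 4: push '{'; stack = {
pos 5: '}' matches '{'; pop; stack = (empty)
pos 6: push '['; stack = [
pos 7: ']' matches '['; pop; stack = (empty)
pos 8: push '['; stack = [
pos 9: ']' matches '['; pop; stack = (empty)
pos 10: push '('; stack = (
pos 11: push '{'; stack = ({
pos 12: '}' matches '{'; pop; stack = (
pos 13: ')' matches '('; pop; stack = (empty)
pos 14: push '('; stack = (
pos 15: ')' matches '('; pop; stack = (empty)
pos 16: push '{'; stack = {
pos 17: '}' matches '{'; pop; stack = (empty)
end: stack empty → VALID
Verdict: properly nested → yes

Answer: yes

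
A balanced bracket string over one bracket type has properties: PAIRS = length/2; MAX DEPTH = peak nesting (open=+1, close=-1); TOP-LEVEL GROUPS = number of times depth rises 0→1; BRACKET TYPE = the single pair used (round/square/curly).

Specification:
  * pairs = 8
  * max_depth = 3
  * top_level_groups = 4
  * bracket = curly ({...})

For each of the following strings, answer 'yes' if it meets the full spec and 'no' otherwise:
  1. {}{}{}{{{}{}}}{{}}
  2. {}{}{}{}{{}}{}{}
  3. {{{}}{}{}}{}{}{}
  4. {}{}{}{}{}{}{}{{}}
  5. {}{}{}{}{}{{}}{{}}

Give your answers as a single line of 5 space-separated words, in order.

Answer: no no yes no no

Derivation:
String 1 '{}{}{}{{{}{}}}{{}}': depth seq [1 0 1 0 1 0 1 2 3 2 3 2 1 0 1 2 1 0]
  -> pairs=9 depth=3 groups=5 -> no
String 2 '{}{}{}{}{{}}{}{}': depth seq [1 0 1 0 1 0 1 0 1 2 1 0 1 0 1 0]
  -> pairs=8 depth=2 groups=7 -> no
String 3 '{{{}}{}{}}{}{}{}': depth seq [1 2 3 2 1 2 1 2 1 0 1 0 1 0 1 0]
  -> pairs=8 depth=3 groups=4 -> yes
String 4 '{}{}{}{}{}{}{}{{}}': depth seq [1 0 1 0 1 0 1 0 1 0 1 0 1 0 1 2 1 0]
  -> pairs=9 depth=2 groups=8 -> no
String 5 '{}{}{}{}{}{{}}{{}}': depth seq [1 0 1 0 1 0 1 0 1 0 1 2 1 0 1 2 1 0]
  -> pairs=9 depth=2 groups=7 -> no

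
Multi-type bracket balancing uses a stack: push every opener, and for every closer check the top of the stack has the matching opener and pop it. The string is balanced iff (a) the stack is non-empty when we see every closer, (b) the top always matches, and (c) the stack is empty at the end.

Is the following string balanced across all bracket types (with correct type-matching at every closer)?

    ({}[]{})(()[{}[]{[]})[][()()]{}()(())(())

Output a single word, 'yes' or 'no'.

Answer: no

Derivation:
pos 0: push '('; stack = (
pos 1: push '{'; stack = ({
pos 2: '}' matches '{'; pop; stack = (
pos 3: push '['; stack = ([
pos 4: ']' matches '['; pop; stack = (
pos 5: push '{'; stack = ({
pos 6: '}' matches '{'; pop; stack = (
pos 7: ')' matches '('; pop; stack = (empty)
pos 8: push '('; stack = (
pos 9: push '('; stack = ((
pos 10: ')' matches '('; pop; stack = (
pos 11: push '['; stack = ([
pos 12: push '{'; stack = ([{
pos 13: '}' matches '{'; pop; stack = ([
pos 14: push '['; stack = ([[
pos 15: ']' matches '['; pop; stack = ([
pos 16: push '{'; stack = ([{
pos 17: push '['; stack = ([{[
pos 18: ']' matches '['; pop; stack = ([{
pos 19: '}' matches '{'; pop; stack = ([
pos 20: saw closer ')' but top of stack is '[' (expected ']') → INVALID
Verdict: type mismatch at position 20: ')' closes '[' → no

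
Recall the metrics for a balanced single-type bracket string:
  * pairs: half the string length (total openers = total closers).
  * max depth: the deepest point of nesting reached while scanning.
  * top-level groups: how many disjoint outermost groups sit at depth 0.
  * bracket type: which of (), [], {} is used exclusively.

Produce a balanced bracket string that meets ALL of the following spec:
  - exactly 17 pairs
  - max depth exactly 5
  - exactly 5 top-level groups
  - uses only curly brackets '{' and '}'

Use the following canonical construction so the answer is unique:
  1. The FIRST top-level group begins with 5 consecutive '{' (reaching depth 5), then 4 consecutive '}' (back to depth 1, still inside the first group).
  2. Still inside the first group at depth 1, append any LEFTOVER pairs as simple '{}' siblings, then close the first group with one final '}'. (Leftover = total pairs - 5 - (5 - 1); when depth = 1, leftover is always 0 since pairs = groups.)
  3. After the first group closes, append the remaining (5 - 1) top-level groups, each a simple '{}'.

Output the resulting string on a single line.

Answer: {{{{{}}}}{}{}{}{}{}{}{}{}}{}{}{}{}

Derivation:
Spec: pairs=17 depth=5 groups=5
Leftover pairs = 17 - 5 - (5-1) = 8
First group: deep chain of depth 5 + 8 sibling pairs
Remaining 4 groups: simple '{}' each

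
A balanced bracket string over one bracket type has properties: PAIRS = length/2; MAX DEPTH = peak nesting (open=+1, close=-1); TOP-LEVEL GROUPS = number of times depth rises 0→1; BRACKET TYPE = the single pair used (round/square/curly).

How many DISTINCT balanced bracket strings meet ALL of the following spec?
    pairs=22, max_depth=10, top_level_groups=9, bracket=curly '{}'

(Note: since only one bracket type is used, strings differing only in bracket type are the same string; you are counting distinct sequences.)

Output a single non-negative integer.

Answer: 270657

Derivation:
Spec: pairs=22 depth=10 groups=9
Count(depth <= 10) = 379585656
Count(depth <= 9) = 379314999
Count(depth == 10) = 379585656 - 379314999 = 270657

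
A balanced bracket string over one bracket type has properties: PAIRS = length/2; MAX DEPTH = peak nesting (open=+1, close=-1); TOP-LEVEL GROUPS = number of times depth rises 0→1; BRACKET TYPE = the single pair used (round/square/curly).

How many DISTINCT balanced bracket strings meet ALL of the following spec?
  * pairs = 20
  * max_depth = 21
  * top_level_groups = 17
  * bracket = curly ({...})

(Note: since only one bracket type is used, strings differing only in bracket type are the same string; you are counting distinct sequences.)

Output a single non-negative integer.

Spec: pairs=20 depth=21 groups=17
Count(depth <= 21) = 1309
Count(depth <= 20) = 1309
Count(depth == 21) = 1309 - 1309 = 0

Answer: 0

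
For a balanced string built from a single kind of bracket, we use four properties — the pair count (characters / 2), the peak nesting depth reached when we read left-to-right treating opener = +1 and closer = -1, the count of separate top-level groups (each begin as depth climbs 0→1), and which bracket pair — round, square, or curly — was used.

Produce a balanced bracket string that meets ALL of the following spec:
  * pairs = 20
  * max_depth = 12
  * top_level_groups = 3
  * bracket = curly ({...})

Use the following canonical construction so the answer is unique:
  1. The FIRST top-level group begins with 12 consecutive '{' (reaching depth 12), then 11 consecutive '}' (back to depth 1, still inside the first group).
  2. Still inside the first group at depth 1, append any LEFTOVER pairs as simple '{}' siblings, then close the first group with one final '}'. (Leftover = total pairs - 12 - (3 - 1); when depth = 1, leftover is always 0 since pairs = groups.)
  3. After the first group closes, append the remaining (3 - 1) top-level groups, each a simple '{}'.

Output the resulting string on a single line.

Answer: {{{{{{{{{{{{}}}}}}}}}}}{}{}{}{}{}{}}{}{}

Derivation:
Spec: pairs=20 depth=12 groups=3
Leftover pairs = 20 - 12 - (3-1) = 6
First group: deep chain of depth 12 + 6 sibling pairs
Remaining 2 groups: simple '{}' each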